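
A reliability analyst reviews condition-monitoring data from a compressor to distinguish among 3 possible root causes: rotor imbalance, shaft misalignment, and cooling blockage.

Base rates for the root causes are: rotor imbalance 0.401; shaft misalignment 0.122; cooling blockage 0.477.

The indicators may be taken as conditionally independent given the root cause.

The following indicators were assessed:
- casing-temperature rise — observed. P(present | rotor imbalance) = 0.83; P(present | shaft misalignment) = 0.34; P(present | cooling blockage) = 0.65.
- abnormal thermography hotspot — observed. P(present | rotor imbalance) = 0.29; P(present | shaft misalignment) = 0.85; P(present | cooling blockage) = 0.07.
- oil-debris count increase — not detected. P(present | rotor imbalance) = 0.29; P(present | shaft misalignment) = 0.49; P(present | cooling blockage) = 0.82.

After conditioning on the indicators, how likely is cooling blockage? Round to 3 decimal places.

For each hypothesis, the unnormalized posterior weight is prior × product of the indicator likelihoods (using 1 − P(present | H) for each absent indicator):
  rotor imbalance: 0.401 × 0.83 × 0.29 × (1 − 0.29) = 0.06853
  shaft misalignment: 0.122 × 0.34 × 0.85 × (1 − 0.49) = 0.017982
  cooling blockage: 0.477 × 0.65 × 0.07 × (1 − 0.82) = 0.0039066
Marginal likelihood of the evidence = 0.090418.
P(cooling blockage | evidence) = 0.0039066 / 0.090418 ≈ 0.043.

0.043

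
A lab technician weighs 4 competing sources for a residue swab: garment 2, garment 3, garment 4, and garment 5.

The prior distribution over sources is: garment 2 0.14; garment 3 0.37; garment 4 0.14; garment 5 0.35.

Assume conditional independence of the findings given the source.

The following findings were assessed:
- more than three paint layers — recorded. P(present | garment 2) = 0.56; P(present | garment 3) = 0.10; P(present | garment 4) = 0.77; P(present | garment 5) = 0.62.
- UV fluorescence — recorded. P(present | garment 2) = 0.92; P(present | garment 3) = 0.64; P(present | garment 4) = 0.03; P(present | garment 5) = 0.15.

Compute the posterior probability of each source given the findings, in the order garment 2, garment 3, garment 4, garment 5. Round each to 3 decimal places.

0.548, 0.180, 0.025, 0.247

For each hypothesis, the unnormalized posterior weight is prior × product of the finding likelihoods:
  garment 2: 0.14 × 0.56 × 0.92 = 0.072128
  garment 3: 0.37 × 0.10 × 0.64 = 0.02368
  garment 4: 0.14 × 0.77 × 0.03 = 0.003234
  garment 5: 0.35 × 0.62 × 0.15 = 0.03255
Marginal likelihood of the evidence = 0.13159.
P(garment 2 | evidence) = 0.072128 / 0.13159 ≈ 0.548
P(garment 3 | evidence) = 0.02368 / 0.13159 ≈ 0.180
P(garment 4 | evidence) = 0.003234 / 0.13159 ≈ 0.025
P(garment 5 | evidence) = 0.03255 / 0.13159 ≈ 0.247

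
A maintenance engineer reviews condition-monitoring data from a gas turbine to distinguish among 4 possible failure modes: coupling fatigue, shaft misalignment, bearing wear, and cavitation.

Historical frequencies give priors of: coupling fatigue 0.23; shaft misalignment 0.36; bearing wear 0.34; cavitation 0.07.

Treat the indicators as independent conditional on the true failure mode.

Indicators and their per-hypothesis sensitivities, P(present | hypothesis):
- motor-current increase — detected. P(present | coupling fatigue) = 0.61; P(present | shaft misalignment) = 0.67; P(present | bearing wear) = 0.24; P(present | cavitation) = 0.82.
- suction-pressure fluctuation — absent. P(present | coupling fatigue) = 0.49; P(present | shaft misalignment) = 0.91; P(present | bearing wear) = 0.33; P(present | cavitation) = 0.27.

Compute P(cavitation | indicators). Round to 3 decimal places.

Multiply each prior by the joint likelihood of the indicator pattern (using 1 − P(present | H) for each absent indicator):
  coupling fatigue: 0.23 × 0.61 × (1 − 0.49) = 0.071553
  shaft misalignment: 0.36 × 0.67 × (1 − 0.91) = 0.021708
  bearing wear: 0.34 × 0.24 × (1 − 0.33) = 0.054672
  cavitation: 0.07 × 0.82 × (1 − 0.27) = 0.041902
Normalizing constant Z = 0.071553 + 0.021708 + 0.054672 + 0.041902 = 0.18984.
P(cavitation | evidence) = 0.041902 / 0.18984 ≈ 0.221.

0.221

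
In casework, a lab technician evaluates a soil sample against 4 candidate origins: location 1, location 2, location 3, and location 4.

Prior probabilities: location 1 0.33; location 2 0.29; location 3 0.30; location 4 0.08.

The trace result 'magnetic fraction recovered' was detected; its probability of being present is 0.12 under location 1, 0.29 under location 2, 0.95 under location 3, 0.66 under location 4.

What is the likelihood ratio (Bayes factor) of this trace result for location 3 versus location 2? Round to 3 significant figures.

3.28

Likelihood of this trace result under each hypothesis:
  location 3: 0.95
  location 2: 0.29
Bayes factor = 0.95 / 0.29 ≈ 3.28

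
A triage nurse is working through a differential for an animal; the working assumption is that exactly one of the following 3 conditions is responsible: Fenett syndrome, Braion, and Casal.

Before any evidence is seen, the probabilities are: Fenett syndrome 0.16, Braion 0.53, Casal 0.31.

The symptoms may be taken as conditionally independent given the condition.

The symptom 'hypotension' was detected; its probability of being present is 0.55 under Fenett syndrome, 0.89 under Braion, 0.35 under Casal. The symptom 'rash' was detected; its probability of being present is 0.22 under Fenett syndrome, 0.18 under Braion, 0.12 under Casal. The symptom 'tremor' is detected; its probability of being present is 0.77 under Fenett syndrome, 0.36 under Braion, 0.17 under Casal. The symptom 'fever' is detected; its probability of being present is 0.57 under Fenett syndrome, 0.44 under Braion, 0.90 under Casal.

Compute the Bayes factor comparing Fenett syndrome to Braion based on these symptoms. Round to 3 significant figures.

2.09

Joint likelihood of the symptom pattern under each hypothesis:
  Fenett syndrome: 0.55 × 0.22 × 0.77 × 0.57 = 0.053107
  Braion: 0.89 × 0.18 × 0.36 × 0.44 = 0.025376
Bayes factor = 0.053107 / 0.025376 ≈ 2.09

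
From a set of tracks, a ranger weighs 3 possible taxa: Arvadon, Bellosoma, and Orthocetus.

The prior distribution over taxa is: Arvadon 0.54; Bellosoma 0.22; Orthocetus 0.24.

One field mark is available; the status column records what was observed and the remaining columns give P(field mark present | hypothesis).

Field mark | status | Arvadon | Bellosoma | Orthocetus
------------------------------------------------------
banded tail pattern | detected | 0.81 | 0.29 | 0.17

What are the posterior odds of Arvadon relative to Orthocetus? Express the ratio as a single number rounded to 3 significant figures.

10.7

Unnormalized posterior weight (prior times the field mark likelihood) for each of the two hypotheses:
  Arvadon: 0.54 × 0.81 = 0.4374
  Orthocetus: 0.24 × 0.17 = 0.0408
Posterior odds = 0.4374 / 0.0408 ≈ 10.7.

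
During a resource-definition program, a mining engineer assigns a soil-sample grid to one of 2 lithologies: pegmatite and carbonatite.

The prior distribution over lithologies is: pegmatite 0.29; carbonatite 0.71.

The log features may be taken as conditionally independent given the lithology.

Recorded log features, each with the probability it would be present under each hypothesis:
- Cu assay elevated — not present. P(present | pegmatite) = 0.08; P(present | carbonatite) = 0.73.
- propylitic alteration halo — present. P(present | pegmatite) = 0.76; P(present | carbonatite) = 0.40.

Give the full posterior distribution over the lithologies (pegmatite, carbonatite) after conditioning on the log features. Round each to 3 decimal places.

0.726, 0.274

Multiply each prior by the joint likelihood of the log feature pattern (using 1 − P(present | H) for each absent log feature):
  pegmatite: 0.29 × (1 − 0.08) × 0.76 = 0.20277
  carbonatite: 0.71 × (1 − 0.73) × 0.40 = 0.07668
The unnormalized weights sum to 0.27945.
P(pegmatite | evidence) = 0.20277 / 0.27945 ≈ 0.726
P(carbonatite | evidence) = 0.07668 / 0.27945 ≈ 0.274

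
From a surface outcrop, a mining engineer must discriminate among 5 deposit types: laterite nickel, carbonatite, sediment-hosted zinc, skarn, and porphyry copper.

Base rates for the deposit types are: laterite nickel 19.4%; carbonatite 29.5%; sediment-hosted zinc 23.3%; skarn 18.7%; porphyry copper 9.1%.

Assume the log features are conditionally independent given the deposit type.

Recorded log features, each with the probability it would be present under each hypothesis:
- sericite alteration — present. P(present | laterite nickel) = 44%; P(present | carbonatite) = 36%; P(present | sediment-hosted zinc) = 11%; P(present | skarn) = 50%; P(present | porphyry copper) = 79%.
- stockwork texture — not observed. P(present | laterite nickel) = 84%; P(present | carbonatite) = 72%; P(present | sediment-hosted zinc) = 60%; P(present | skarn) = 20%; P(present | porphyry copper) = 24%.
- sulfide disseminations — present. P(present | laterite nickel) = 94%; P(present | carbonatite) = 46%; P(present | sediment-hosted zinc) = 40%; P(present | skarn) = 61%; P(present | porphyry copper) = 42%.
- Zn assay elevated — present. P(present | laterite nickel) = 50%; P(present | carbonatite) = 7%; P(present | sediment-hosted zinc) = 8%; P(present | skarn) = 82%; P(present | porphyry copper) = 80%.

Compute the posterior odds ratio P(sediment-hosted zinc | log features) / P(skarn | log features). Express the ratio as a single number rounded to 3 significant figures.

0.00877

The normalizing constant cancels in an odds ratio, so compute prior × likelihood for the two hypotheses only (using 1 − P(present | H) for each absent log feature):
  sediment-hosted zinc: 0.233 × 0.11 × (1 − 0.60) × 0.40 × 0.08 = 0.00032806
  skarn: 0.187 × 0.50 × (1 − 0.20) × 0.61 × 0.82 = 0.037415
Odds(sediment-hosted zinc : skarn) = 0.00032806 / 0.037415 ≈ 0.00877.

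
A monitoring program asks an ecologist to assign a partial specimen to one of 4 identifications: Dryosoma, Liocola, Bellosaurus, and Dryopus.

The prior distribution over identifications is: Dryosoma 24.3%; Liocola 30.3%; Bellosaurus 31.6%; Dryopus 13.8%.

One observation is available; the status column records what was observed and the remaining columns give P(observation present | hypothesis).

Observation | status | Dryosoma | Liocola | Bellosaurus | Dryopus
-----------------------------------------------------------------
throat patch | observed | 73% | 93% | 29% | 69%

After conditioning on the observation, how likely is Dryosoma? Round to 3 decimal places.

0.275

Multiply each prior by the likelihood of the observation:
  Dryosoma: 0.243 × 0.73 = 0.17739
  Liocola: 0.303 × 0.93 = 0.28179
  Bellosaurus: 0.316 × 0.29 = 0.09164
  Dryopus: 0.138 × 0.69 = 0.09522
The unnormalized weights sum to 0.64604.
P(Dryosoma | evidence) = 0.17739 / 0.64604 ≈ 0.275.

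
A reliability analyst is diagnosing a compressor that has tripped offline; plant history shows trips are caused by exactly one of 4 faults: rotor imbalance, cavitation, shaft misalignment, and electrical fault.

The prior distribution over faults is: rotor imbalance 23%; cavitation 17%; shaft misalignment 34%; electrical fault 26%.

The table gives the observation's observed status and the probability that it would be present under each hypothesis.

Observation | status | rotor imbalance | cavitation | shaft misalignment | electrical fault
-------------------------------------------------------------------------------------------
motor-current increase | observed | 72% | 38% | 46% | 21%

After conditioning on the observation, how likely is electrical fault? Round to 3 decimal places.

0.124

By Bayes' rule, the unnormalized weight for each hypothesis is prior × likelihood:
  rotor imbalance: 0.23 × 0.72 = 0.1656
  cavitation: 0.17 × 0.38 = 0.0646
  shaft misalignment: 0.34 × 0.46 = 0.1564
  electrical fault: 0.26 × 0.21 = 0.0546
The unnormalized weights sum to 0.4412.
P(electrical fault | evidence) = 0.0546 / 0.4412 ≈ 0.124.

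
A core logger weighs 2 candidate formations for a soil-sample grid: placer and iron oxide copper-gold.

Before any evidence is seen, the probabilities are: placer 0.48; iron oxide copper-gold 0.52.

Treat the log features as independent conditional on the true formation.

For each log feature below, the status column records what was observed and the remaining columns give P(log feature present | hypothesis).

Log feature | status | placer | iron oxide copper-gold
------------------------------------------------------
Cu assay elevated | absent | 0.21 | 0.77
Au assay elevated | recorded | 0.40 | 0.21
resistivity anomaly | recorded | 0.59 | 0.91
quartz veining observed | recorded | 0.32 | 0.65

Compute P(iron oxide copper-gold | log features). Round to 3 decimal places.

0.342

Multiply each prior by the joint likelihood of the log feature pattern (using 1 − P(present | H) for each absent log feature):
  placer: 0.48 × (1 − 0.21) × 0.40 × 0.59 × 0.32 = 0.028637
  iron oxide copper-gold: 0.52 × (1 − 0.77) × 0.21 × 0.91 × 0.65 = 0.014856
Normalizing constant Z = 0.028637 + 0.014856 = 0.043493.
P(iron oxide copper-gold | evidence) = 0.014856 / 0.043493 ≈ 0.342.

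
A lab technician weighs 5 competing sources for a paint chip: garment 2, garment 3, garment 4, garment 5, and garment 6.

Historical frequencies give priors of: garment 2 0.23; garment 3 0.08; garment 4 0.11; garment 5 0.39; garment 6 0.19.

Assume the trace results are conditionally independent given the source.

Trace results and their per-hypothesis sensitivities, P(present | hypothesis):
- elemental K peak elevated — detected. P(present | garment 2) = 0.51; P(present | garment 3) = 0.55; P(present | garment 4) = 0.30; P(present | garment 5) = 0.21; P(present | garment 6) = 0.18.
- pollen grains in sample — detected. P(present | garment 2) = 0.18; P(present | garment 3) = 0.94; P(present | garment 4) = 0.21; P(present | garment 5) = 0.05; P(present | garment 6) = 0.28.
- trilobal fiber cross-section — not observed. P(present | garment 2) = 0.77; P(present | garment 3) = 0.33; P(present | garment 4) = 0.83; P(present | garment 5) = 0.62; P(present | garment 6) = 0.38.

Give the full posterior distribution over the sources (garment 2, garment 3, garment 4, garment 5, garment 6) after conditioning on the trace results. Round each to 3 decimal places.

By Bayes' rule with conditional independence, the unnormalized weight for each hypothesis is prior × ∏ likelihoods (using 1 − P(present | H) for each absent trace result):
  garment 2: 0.23 × 0.51 × 0.18 × (1 − 0.77) = 0.0048562
  garment 3: 0.08 × 0.55 × 0.94 × (1 − 0.33) = 0.027711
  garment 4: 0.11 × 0.30 × 0.21 × (1 − 0.83) = 0.0011781
  garment 5: 0.39 × 0.21 × 0.05 × (1 − 0.62) = 0.0015561
  garment 6: 0.19 × 0.18 × 0.28 × (1 − 0.38) = 0.0059371
Marginal likelihood of the evidence = 0.041239.
P(garment 2 | evidence) = 0.0048562 / 0.041239 ≈ 0.118
P(garment 3 | evidence) = 0.027711 / 0.041239 ≈ 0.672
P(garment 4 | evidence) = 0.0011781 / 0.041239 ≈ 0.029
P(garment 5 | evidence) = 0.0015561 / 0.041239 ≈ 0.038
P(garment 6 | evidence) = 0.0059371 / 0.041239 ≈ 0.144

0.118, 0.672, 0.029, 0.038, 0.144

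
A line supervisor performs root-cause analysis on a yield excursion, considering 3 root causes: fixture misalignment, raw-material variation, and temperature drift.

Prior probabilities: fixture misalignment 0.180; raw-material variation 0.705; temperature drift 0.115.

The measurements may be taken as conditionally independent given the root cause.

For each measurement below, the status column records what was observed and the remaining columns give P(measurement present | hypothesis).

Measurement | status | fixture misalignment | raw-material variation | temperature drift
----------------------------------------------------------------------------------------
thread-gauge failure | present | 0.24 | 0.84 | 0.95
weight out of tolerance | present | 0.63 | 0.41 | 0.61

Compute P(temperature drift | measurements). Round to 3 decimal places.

For each hypothesis, the unnormalized posterior weight is prior × product of the measurement likelihoods:
  fixture misalignment: 0.180 × 0.24 × 0.63 = 0.027216
  raw-material variation: 0.705 × 0.84 × 0.41 = 0.2428
  temperature drift: 0.115 × 0.95 × 0.61 = 0.066642
Marginal likelihood of the evidence = 0.33666.
P(temperature drift | evidence) = 0.066642 / 0.33666 ≈ 0.198.

0.198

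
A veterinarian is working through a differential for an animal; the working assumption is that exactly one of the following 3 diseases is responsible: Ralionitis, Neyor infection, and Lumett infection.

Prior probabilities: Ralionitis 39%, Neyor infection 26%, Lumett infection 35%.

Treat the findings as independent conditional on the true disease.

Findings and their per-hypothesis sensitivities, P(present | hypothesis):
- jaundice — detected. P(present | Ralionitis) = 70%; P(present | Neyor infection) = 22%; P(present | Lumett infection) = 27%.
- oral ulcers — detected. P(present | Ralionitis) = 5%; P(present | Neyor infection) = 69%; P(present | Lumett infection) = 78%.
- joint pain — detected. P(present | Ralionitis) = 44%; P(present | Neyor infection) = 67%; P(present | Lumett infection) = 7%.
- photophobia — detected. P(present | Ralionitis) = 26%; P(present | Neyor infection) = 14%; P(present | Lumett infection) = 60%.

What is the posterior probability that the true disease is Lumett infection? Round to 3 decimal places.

0.370

Multiply each prior by the joint likelihood of the evidence pattern:
  Ralionitis: 0.39 × 0.70 × 0.05 × 0.44 × 0.26 = 0.0015616
  Neyor infection: 0.26 × 0.22 × 0.69 × 0.67 × 0.14 = 0.0037021
  Lumett infection: 0.35 × 0.27 × 0.78 × 0.07 × 0.60 = 0.0030958
Marginal likelihood of the evidence = 0.0083595.
P(Lumett infection | evidence) = 0.0030958 / 0.0083595 ≈ 0.370.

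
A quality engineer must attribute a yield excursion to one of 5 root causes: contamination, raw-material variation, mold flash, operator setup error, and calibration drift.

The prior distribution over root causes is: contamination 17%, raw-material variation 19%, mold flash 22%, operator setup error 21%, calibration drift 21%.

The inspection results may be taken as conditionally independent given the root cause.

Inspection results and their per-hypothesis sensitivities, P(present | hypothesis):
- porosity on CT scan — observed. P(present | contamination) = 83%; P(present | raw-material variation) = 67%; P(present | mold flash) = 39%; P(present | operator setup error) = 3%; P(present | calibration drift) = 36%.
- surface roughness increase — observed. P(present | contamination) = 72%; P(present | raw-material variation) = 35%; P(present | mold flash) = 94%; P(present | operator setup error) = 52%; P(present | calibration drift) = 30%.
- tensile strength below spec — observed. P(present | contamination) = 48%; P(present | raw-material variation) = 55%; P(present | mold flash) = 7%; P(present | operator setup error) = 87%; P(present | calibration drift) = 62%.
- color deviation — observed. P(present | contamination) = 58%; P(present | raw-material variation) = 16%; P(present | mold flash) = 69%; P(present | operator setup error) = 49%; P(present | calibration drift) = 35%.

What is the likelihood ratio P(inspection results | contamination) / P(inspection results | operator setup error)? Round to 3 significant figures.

25.0

Take the product of per-inspection result likelihoods under each hypothesis, then divide.
  contamination: 0.83 × 0.72 × 0.48 × 0.58 = 0.16637
  operator setup error: 0.03 × 0.52 × 0.87 × 0.49 = 0.0066503
Bayes factor = 0.16637 / 0.0066503 ≈ 25.0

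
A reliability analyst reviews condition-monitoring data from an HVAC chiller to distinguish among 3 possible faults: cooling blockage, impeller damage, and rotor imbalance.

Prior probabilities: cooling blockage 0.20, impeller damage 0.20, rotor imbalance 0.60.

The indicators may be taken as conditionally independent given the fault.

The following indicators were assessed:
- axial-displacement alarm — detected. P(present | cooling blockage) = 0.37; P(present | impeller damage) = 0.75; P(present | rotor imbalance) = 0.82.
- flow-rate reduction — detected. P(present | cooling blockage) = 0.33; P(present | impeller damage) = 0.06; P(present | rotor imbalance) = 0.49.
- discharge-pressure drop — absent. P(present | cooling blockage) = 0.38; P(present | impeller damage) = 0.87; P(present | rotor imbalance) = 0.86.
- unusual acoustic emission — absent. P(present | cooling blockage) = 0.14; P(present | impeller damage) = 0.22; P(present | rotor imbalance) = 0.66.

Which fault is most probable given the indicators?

cooling blockage

For each hypothesis, the unnormalized posterior weight is prior × product of the indicator likelihoods (using 1 − P(present | H) for each absent indicator):
  cooling blockage: 0.20 × 0.37 × 0.33 × (1 − 0.38) × (1 − 0.14) = 0.013021
  impeller damage: 0.20 × 0.75 × 0.06 × (1 − 0.87) × (1 − 0.22) = 0.0009126
  rotor imbalance: 0.60 × 0.82 × 0.49 × (1 − 0.86) × (1 − 0.66) = 0.011475
Normalizing constant Z = 0.013021 + 0.0009126 + 0.011475 = 0.025409.
P(cooling blockage | evidence) ≈ 0.013021 / 0.025409 ≈ 0.512
P(impeller damage | evidence) ≈ 0.0009126 / 0.025409 ≈ 0.036
P(rotor imbalance | evidence) ≈ 0.011475 / 0.025409 ≈ 0.452
The largest is 0.512, so cooling blockage is most probable.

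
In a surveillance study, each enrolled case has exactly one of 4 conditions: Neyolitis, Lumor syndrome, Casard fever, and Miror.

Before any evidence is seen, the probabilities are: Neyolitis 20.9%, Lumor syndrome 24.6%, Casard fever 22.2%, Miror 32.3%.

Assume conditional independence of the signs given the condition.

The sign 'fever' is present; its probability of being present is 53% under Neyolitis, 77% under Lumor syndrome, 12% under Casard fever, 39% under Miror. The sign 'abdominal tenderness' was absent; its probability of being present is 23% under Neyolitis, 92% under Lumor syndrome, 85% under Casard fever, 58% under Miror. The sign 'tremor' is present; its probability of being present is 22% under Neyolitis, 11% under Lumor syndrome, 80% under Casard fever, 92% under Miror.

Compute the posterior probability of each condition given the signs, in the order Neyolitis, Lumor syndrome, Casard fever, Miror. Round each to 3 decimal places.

By Bayes' rule with conditional independence, the unnormalized weight for each hypothesis is prior × ∏ likelihoods (using 1 − P(present | H) for each absent sign):
  Neyolitis: 0.209 × 0.53 × (1 − 0.23) × 0.22 = 0.018764
  Lumor syndrome: 0.246 × 0.77 × (1 − 0.92) × 0.11 = 0.0016669
  Casard fever: 0.222 × 0.12 × (1 − 0.85) × 0.80 = 0.0031968
  Miror: 0.323 × 0.39 × (1 − 0.58) × 0.92 = 0.048675
Normalizing constant Z = 0.018764 + 0.0016669 + 0.0031968 + 0.048675 = 0.072303.
P(Neyolitis | evidence) = 0.018764 / 0.072303 ≈ 0.260
P(Lumor syndrome | evidence) = 0.0016669 / 0.072303 ≈ 0.023
P(Casard fever | evidence) = 0.0031968 / 0.072303 ≈ 0.044
P(Miror | evidence) = 0.048675 / 0.072303 ≈ 0.673

0.260, 0.023, 0.044, 0.673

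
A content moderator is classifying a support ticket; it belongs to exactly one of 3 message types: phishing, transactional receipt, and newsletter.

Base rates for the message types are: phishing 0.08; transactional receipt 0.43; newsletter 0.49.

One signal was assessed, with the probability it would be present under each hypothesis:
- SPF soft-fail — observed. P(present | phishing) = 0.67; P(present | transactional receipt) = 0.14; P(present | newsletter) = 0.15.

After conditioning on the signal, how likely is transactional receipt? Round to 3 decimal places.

By Bayes' rule, the unnormalized weight for each hypothesis is prior × likelihood:
  phishing: 0.08 × 0.67 = 0.0536
  transactional receipt: 0.43 × 0.14 = 0.0602
  newsletter: 0.49 × 0.15 = 0.0735
Marginal likelihood of the evidence = 0.1873.
P(transactional receipt | evidence) = 0.0602 / 0.1873 ≈ 0.321.

0.321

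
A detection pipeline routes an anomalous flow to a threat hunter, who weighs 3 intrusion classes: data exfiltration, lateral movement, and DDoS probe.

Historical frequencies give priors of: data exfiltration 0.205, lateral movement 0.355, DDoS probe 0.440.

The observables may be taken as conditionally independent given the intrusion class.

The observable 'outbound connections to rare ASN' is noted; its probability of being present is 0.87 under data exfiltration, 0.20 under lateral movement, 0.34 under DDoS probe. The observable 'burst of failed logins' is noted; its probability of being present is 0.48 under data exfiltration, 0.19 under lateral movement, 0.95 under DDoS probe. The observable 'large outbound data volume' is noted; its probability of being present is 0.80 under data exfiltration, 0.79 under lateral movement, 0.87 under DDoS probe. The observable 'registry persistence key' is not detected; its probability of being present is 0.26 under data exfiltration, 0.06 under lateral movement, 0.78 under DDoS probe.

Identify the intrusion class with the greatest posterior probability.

data exfiltration

For each hypothesis, the unnormalized posterior weight is prior × product of the observable likelihoods (using 1 − P(present | H) for each absent observable):
  data exfiltration: 0.205 × 0.87 × 0.48 × 0.80 × (1 − 0.26) = 0.05068
  lateral movement: 0.355 × 0.20 × 0.19 × 0.79 × (1 − 0.06) = 0.010018
  DDoS probe: 0.440 × 0.34 × 0.95 × 0.87 × (1 − 0.78) = 0.027202
Marginal likelihood of the evidence = 0.087899.
P(data exfiltration | evidence) ≈ 0.05068 / 0.087899 ≈ 0.577
P(lateral movement | evidence) ≈ 0.010018 / 0.087899 ≈ 0.114
P(DDoS probe | evidence) ≈ 0.027202 / 0.087899 ≈ 0.309
The largest is 0.577, so data exfiltration is most probable.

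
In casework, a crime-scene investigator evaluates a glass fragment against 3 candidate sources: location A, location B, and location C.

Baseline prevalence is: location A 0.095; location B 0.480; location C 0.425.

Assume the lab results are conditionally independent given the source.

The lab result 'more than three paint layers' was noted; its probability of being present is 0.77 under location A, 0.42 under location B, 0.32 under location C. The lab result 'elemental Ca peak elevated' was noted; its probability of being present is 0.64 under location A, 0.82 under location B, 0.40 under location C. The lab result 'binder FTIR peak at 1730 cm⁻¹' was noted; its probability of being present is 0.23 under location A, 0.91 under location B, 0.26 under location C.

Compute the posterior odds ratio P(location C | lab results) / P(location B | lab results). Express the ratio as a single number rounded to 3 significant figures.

Posterior odds equal prior odds times the likelihood ratio; only the two competing hypotheses matter.
  location C: 0.425 × 0.32 × 0.40 × 0.26 = 0.014144
  location B: 0.480 × 0.42 × 0.82 × 0.91 = 0.15043
Odds(location C : location B) = 0.014144 / 0.15043 ≈ 0.0940.

0.0940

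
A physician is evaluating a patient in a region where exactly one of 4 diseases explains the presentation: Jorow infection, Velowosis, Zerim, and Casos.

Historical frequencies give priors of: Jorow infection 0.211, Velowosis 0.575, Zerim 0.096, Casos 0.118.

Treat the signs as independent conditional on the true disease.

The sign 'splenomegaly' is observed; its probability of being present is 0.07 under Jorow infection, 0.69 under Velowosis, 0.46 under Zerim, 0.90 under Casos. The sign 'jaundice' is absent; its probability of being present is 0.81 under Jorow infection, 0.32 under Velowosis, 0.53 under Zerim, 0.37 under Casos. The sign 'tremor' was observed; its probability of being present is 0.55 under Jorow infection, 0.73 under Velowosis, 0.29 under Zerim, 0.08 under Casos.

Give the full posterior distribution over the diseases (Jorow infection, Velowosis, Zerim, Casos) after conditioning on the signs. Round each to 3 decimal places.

By Bayes' rule with conditional independence, the unnormalized weight for each hypothesis is prior × ∏ likelihoods (using 1 − P(present | H) for each absent sign):
  Jorow infection: 0.211 × 0.07 × (1 − 0.81) × 0.55 = 0.0015435
  Velowosis: 0.575 × 0.69 × (1 − 0.32) × 0.73 = 0.19695
  Zerim: 0.096 × 0.46 × (1 − 0.53) × 0.29 = 0.006019
  Casos: 0.118 × 0.90 × (1 − 0.37) × 0.08 = 0.0053525
The unnormalized weights sum to 0.20986.
P(Jorow infection | evidence) = 0.0015435 / 0.20986 ≈ 0.007
P(Velowosis | evidence) = 0.19695 / 0.20986 ≈ 0.938
P(Zerim | evidence) = 0.006019 / 0.20986 ≈ 0.029
P(Casos | evidence) = 0.0053525 / 0.20986 ≈ 0.026

0.007, 0.938, 0.029, 0.026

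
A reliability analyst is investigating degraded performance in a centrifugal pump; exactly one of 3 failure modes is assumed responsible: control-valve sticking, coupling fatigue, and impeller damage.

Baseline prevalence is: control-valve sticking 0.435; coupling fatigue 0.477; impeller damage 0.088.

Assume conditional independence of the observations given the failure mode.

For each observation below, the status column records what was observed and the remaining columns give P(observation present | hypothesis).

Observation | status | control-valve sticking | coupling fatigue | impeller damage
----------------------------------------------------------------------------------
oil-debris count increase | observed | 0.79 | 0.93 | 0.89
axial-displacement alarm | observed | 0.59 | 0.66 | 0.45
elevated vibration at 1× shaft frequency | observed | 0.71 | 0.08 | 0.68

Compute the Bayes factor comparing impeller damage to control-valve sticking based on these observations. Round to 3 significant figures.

Joint likelihood of the evidence pattern under each hypothesis:
  impeller damage: 0.89 × 0.45 × 0.68 = 0.27234
  control-valve sticking: 0.79 × 0.59 × 0.71 = 0.33093
Bayes factor = 0.27234 / 0.33093 ≈ 0.823

0.823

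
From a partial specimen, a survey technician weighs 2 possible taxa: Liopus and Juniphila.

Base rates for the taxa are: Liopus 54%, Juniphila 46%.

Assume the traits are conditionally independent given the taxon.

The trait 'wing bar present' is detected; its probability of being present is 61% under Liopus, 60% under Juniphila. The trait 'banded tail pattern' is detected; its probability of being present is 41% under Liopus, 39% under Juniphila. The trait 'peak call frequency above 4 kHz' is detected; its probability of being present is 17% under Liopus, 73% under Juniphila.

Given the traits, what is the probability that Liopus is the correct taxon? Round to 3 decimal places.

By Bayes' rule with conditional independence, the unnormalized weight for each hypothesis is prior × ∏ likelihoods:
  Liopus: 0.54 × 0.61 × 0.41 × 0.17 = 0.022959
  Juniphila: 0.46 × 0.60 × 0.39 × 0.73 = 0.078577
Marginal likelihood of the evidence = 0.10154.
P(Liopus | evidence) = 0.022959 / 0.10154 ≈ 0.226.

0.226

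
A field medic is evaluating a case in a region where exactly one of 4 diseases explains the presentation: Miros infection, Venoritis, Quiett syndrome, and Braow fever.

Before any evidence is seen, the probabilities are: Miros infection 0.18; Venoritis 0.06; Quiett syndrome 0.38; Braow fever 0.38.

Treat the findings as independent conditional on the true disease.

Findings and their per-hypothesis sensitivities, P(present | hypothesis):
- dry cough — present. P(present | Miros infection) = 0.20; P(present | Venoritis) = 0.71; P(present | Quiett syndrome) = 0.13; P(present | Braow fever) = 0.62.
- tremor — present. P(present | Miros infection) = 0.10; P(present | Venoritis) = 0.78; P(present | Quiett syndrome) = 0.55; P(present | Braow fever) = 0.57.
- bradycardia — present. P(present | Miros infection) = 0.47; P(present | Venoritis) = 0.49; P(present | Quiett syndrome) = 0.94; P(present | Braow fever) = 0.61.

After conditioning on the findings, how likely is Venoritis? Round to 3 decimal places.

For each hypothesis, the unnormalized posterior weight is prior × product of the finding likelihoods:
  Miros infection: 0.18 × 0.20 × 0.10 × 0.47 = 0.001692
  Venoritis: 0.06 × 0.71 × 0.78 × 0.49 = 0.016282
  Quiett syndrome: 0.38 × 0.13 × 0.55 × 0.94 = 0.02554
  Braow fever: 0.38 × 0.62 × 0.57 × 0.61 = 0.081918
Marginal likelihood of the evidence = 0.12543.
P(Venoritis | evidence) = 0.016282 / 0.12543 ≈ 0.130.

0.130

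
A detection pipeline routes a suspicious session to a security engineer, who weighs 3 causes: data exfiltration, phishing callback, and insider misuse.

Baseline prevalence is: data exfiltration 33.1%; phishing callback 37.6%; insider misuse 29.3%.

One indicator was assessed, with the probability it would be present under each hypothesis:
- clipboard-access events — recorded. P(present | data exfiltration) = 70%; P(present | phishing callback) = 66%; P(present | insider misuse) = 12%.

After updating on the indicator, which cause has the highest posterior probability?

Multiply each prior by the likelihood of the indicator:
  data exfiltration: 0.331 × 0.70 = 0.2317
  phishing callback: 0.376 × 0.66 = 0.24816
  insider misuse: 0.293 × 0.12 = 0.03516
Marginal likelihood of the evidence = 0.51502.
P(data exfiltration | evidence) ≈ 0.2317 / 0.51502 ≈ 0.450
P(phishing callback | evidence) ≈ 0.24816 / 0.51502 ≈ 0.482
P(insider misuse | evidence) ≈ 0.03516 / 0.51502 ≈ 0.068
The largest is 0.482, so phishing callback is most probable.

phishing callback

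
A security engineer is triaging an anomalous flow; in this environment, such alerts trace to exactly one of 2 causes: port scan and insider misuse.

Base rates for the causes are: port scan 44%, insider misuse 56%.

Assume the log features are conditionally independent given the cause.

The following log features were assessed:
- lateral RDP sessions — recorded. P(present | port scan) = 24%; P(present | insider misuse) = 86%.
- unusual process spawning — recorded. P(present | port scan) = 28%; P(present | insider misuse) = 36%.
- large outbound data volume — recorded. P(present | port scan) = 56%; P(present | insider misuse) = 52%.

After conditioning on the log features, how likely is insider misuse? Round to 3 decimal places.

0.845

By Bayes' rule with conditional independence, the unnormalized weight for each hypothesis is prior × ∏ likelihoods:
  port scan: 0.44 × 0.24 × 0.28 × 0.56 = 0.016558
  insider misuse: 0.56 × 0.86 × 0.36 × 0.52 = 0.090156
Normalizing constant Z = 0.016558 + 0.090156 = 0.10671.
P(insider misuse | evidence) = 0.090156 / 0.10671 ≈ 0.845.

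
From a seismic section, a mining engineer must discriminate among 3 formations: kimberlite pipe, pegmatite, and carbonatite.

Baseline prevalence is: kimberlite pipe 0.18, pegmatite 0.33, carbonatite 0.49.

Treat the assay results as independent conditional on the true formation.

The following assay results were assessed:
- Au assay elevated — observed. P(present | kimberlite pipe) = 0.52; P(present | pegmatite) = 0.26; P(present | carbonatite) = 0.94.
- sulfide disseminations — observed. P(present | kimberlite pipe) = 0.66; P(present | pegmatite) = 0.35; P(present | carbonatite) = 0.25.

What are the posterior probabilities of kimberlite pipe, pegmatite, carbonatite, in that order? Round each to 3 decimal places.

Multiply each prior by the joint likelihood of the assay result pattern:
  kimberlite pipe: 0.18 × 0.52 × 0.66 = 0.061776
  pegmatite: 0.33 × 0.26 × 0.35 = 0.03003
  carbonatite: 0.49 × 0.94 × 0.25 = 0.11515
The unnormalized weights sum to 0.20696.
P(kimberlite pipe | evidence) = 0.061776 / 0.20696 ≈ 0.298
P(pegmatite | evidence) = 0.03003 / 0.20696 ≈ 0.145
P(carbonatite | evidence) = 0.11515 / 0.20696 ≈ 0.556

0.298, 0.145, 0.556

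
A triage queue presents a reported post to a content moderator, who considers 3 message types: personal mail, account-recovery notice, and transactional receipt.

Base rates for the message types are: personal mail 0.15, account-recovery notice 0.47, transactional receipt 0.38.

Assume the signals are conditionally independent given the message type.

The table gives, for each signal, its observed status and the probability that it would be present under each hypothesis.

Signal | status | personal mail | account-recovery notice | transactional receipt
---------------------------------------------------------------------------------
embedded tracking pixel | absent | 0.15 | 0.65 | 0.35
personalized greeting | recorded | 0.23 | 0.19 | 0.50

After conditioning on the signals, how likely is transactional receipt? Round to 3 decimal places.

0.671

Multiply each prior by the joint likelihood of the signal pattern (using 1 − P(present | H) for each absent signal):
  personal mail: 0.15 × (1 − 0.15) × 0.23 = 0.029325
  account-recovery notice: 0.47 × (1 − 0.65) × 0.19 = 0.031255
  transactional receipt: 0.38 × (1 − 0.35) × 0.50 = 0.1235
The unnormalized weights sum to 0.18408.
P(transactional receipt | evidence) = 0.1235 / 0.18408 ≈ 0.671.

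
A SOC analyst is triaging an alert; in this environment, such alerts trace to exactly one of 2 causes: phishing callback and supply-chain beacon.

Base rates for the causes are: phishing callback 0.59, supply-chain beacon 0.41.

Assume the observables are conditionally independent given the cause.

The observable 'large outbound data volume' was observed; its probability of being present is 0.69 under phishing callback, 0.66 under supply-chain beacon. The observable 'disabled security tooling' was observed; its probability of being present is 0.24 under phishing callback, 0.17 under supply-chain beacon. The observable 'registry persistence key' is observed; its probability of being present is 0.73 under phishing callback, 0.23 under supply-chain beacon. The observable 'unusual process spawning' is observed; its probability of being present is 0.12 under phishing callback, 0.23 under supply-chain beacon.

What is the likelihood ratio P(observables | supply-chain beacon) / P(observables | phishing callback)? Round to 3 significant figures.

0.409

Joint likelihood of the observable pattern under each hypothesis:
  supply-chain beacon: 0.66 × 0.17 × 0.23 × 0.23 = 0.0059354
  phishing callback: 0.69 × 0.24 × 0.73 × 0.12 = 0.014507
Bayes factor = 0.0059354 / 0.014507 ≈ 0.409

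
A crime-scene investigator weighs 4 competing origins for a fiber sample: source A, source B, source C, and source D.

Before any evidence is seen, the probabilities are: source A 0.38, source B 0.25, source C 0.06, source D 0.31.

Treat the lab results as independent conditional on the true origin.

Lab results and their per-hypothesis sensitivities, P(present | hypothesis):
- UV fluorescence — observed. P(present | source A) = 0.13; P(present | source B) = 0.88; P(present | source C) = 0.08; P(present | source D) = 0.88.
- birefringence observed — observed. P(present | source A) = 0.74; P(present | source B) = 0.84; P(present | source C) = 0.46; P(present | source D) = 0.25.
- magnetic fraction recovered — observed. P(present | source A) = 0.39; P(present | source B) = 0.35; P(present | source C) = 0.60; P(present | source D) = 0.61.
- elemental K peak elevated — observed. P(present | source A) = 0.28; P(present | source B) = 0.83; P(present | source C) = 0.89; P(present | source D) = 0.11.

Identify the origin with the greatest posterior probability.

source B

Multiply each prior by the joint likelihood of the lab result pattern:
  source A: 0.38 × 0.13 × 0.74 × 0.39 × 0.28 = 0.0039919
  source B: 0.25 × 0.88 × 0.84 × 0.35 × 0.83 = 0.053684
  source C: 0.06 × 0.08 × 0.46 × 0.60 × 0.89 = 0.0011791
  source D: 0.31 × 0.88 × 0.25 × 0.61 × 0.11 = 0.0045762
Marginal likelihood of the evidence = 0.063432.
P(source A | evidence) ≈ 0.0039919 / 0.063432 ≈ 0.063
P(source B | evidence) ≈ 0.053684 / 0.063432 ≈ 0.846
P(source C | evidence) ≈ 0.0011791 / 0.063432 ≈ 0.019
P(source D | evidence) ≈ 0.0045762 / 0.063432 ≈ 0.072
The largest is 0.846, so source B is most probable.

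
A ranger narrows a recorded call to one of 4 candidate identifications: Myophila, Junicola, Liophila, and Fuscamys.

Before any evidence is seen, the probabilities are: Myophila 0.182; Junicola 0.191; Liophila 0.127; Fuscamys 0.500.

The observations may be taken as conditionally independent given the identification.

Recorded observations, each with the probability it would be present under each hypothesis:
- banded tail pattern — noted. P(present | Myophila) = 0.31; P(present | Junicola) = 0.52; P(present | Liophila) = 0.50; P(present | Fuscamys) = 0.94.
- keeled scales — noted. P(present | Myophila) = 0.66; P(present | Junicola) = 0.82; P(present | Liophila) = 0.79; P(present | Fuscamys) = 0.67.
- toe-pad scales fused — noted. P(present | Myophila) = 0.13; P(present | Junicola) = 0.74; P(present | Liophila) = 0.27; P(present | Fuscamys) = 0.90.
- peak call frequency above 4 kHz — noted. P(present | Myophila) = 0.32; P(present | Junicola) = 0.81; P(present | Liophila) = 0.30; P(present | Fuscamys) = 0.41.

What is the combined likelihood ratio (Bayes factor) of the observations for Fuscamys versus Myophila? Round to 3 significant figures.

27.3

Take the product of per-observation likelihoods under each hypothesis, then divide.
  Fuscamys: 0.94 × 0.67 × 0.90 × 0.41 = 0.2324
  Myophila: 0.31 × 0.66 × 0.13 × 0.32 = 0.0085114
Bayes factor = 0.2324 / 0.0085114 ≈ 27.3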